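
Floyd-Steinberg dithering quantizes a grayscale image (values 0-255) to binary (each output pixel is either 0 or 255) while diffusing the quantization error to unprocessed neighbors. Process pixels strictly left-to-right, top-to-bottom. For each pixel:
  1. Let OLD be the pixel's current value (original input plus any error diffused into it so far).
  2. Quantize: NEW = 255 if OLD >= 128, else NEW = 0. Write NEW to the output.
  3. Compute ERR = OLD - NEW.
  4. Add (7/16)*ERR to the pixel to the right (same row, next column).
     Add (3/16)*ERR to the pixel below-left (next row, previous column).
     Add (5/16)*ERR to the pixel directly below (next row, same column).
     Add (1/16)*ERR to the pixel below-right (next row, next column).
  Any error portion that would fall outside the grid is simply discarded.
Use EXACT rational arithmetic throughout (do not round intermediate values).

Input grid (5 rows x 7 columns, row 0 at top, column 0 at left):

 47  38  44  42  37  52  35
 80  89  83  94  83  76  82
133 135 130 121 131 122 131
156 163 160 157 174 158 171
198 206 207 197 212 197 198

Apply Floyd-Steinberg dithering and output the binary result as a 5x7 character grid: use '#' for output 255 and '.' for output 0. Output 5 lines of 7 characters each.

Answer: .......
.#.#.#.
#.#.#.#
#.##.##
######.

Derivation:
(0,0): OLD=47 → NEW=0, ERR=47
(0,1): OLD=937/16 → NEW=0, ERR=937/16
(0,2): OLD=17823/256 → NEW=0, ERR=17823/256
(0,3): OLD=296793/4096 → NEW=0, ERR=296793/4096
(0,4): OLD=4502383/65536 → NEW=0, ERR=4502383/65536
(0,5): OLD=86042633/1048576 → NEW=0, ERR=86042633/1048576
(0,6): OLD=1189500991/16777216 → NEW=0, ERR=1189500991/16777216
(1,0): OLD=27051/256 → NEW=0, ERR=27051/256
(1,1): OLD=347181/2048 → NEW=255, ERR=-175059/2048
(1,2): OLD=5544753/65536 → NEW=0, ERR=5544753/65536
(1,3): OLD=44798173/262144 → NEW=255, ERR=-22048547/262144
(1,4): OLD=1469447159/16777216 → NEW=0, ERR=1469447159/16777216
(1,5): OLD=21145874215/134217728 → NEW=255, ERR=-13079646425/134217728
(1,6): OLD=143129630825/2147483648 → NEW=0, ERR=143129630825/2147483648
(2,0): OLD=4915007/32768 → NEW=255, ERR=-3440833/32768
(2,1): OLD=88935973/1048576 → NEW=0, ERR=88935973/1048576
(2,2): OLD=2892957359/16777216 → NEW=255, ERR=-1385232721/16777216
(2,3): OLD=10778162167/134217728 → NEW=0, ERR=10778162167/134217728
(2,4): OLD=182508792039/1073741824 → NEW=255, ERR=-91295373081/1073741824
(2,5): OLD=2484859272589/34359738368 → NEW=0, ERR=2484859272589/34359738368
(2,6): OLD=97514007508651/549755813888 → NEW=255, ERR=-42673725032789/549755813888
(3,0): OLD=2333520335/16777216 → NEW=255, ERR=-1944669745/16777216
(3,1): OLD=15669882147/134217728 → NEW=0, ERR=15669882147/134217728
(3,2): OLD=220797770457/1073741824 → NEW=255, ERR=-53006394663/1073741824
(3,3): OLD=598695043135/4294967296 → NEW=255, ERR=-496521617345/4294967296
(3,4): OLD=63458828684751/549755813888 → NEW=0, ERR=63458828684751/549755813888
(3,5): OLD=929009416996701/4398046511104 → NEW=255, ERR=-192492443334819/4398046511104
(3,6): OLD=9296721136616643/70368744177664 → NEW=255, ERR=-8647308628687677/70368744177664
(4,0): OLD=394424618945/2147483648 → NEW=255, ERR=-153183711295/2147483648
(4,1): OLD=6692454601165/34359738368 → NEW=255, ERR=-2069278682675/34359738368
(4,2): OLD=82928450563363/549755813888 → NEW=255, ERR=-57259281978077/549755813888
(4,3): OLD=588739364207217/4398046511104 → NEW=255, ERR=-532762496124303/4398046511104
(4,4): OLD=6320636987009475/35184372088832 → NEW=255, ERR=-2651377895642685/35184372088832
(4,5): OLD=151464399827798915/1125899906842624 → NEW=255, ERR=-135640076417070205/1125899906842624
(4,6): OLD=1876307614169213573/18014398509481984 → NEW=0, ERR=1876307614169213573/18014398509481984
Row 0: .......
Row 1: .#.#.#.
Row 2: #.#.#.#
Row 3: #.##.##
Row 4: ######.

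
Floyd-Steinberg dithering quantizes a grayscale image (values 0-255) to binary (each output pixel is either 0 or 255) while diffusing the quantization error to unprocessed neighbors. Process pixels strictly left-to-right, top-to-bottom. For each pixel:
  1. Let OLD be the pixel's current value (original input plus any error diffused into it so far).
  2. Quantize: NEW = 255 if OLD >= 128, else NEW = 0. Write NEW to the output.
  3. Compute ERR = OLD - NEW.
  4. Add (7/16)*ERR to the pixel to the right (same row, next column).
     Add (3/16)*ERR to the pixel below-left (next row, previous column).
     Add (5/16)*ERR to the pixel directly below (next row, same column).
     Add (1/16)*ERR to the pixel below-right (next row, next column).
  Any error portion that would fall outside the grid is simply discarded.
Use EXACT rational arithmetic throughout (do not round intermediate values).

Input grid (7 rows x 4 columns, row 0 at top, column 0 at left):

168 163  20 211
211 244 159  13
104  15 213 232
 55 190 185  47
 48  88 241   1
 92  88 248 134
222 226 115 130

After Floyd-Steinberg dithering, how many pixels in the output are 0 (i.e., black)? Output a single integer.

Answer: 12

Derivation:
(0,0): OLD=168 → NEW=255, ERR=-87
(0,1): OLD=1999/16 → NEW=0, ERR=1999/16
(0,2): OLD=19113/256 → NEW=0, ERR=19113/256
(0,3): OLD=998047/4096 → NEW=255, ERR=-46433/4096
(1,0): OLD=53053/256 → NEW=255, ERR=-12227/256
(1,1): OLD=554411/2048 → NEW=255, ERR=32171/2048
(1,2): OLD=12772103/65536 → NEW=255, ERR=-3939577/65536
(1,3): OLD=-12767263/1048576 → NEW=0, ERR=-12767263/1048576
(2,0): OLD=3015305/32768 → NEW=0, ERR=3015305/32768
(2,1): OLD=48141427/1048576 → NEW=0, ERR=48141427/1048576
(2,2): OLD=446692575/2097152 → NEW=255, ERR=-88081185/2097152
(2,3): OLD=6914320835/33554432 → NEW=255, ERR=-1642059325/33554432
(3,0): OLD=1549619961/16777216 → NEW=0, ERR=1549619961/16777216
(3,1): OLD=65131278247/268435456 → NEW=255, ERR=-3319763033/268435456
(3,2): OLD=687873431641/4294967296 → NEW=255, ERR=-407343228839/4294967296
(3,3): OLD=-852895430161/68719476736 → NEW=0, ERR=-852895430161/68719476736
(4,0): OLD=320168737989/4294967296 → NEW=0, ERR=320168737989/4294967296
(4,1): OLD=3598793549775/34359738368 → NEW=0, ERR=3598793549775/34359738368
(4,2): OLD=279369408056815/1099511627776 → NEW=255, ERR=-1006057026065/1099511627776
(4,3): OLD=-161961714133703/17592186044416 → NEW=0, ERR=-161961714133703/17592186044416
(5,0): OLD=74180665046581/549755813888 → NEW=255, ERR=-66007067494859/549755813888
(5,1): OLD=1278765420791571/17592186044416 → NEW=0, ERR=1278765420791571/17592186044416
(5,2): OLD=2501042648836943/8796093022208 → NEW=255, ERR=258038928173903/8796093022208
(5,3): OLD=40504286390576991/281474976710656 → NEW=255, ERR=-31271832670640289/281474976710656
(6,0): OLD=55762610292962905/281474976710656 → NEW=255, ERR=-16013508768254375/281474976710656
(6,1): OLD=998996306618604031/4503599627370496 → NEW=255, ERR=-149421598360872449/4503599627370496
(6,2): OLD=6727567761492705481/72057594037927936 → NEW=0, ERR=6727567761492705481/72057594037927936
(6,3): OLD=159058679010520088703/1152921504606846976 → NEW=255, ERR=-134936304664225890177/1152921504606846976
Output grid:
  Row 0: #..#  (2 black, running=2)
  Row 1: ###.  (1 black, running=3)
  Row 2: ..##  (2 black, running=5)
  Row 3: .##.  (2 black, running=7)
  Row 4: ..#.  (3 black, running=10)
  Row 5: #.##  (1 black, running=11)
  Row 6: ##.#  (1 black, running=12)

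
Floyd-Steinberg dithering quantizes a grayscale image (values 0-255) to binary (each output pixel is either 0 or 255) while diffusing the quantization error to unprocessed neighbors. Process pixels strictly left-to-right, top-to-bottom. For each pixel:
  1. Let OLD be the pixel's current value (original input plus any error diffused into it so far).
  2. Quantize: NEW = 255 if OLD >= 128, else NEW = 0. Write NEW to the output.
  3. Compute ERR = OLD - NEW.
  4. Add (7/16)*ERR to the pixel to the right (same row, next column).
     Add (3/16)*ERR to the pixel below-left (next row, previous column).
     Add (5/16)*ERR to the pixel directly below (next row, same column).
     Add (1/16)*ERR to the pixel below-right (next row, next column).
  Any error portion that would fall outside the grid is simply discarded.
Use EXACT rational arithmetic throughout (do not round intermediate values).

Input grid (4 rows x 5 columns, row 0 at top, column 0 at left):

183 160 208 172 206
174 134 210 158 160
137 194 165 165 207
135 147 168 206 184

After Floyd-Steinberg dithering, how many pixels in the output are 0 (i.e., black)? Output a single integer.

(0,0): OLD=183 → NEW=255, ERR=-72
(0,1): OLD=257/2 → NEW=255, ERR=-253/2
(0,2): OLD=4885/32 → NEW=255, ERR=-3275/32
(0,3): OLD=65139/512 → NEW=0, ERR=65139/512
(0,4): OLD=2143525/8192 → NEW=255, ERR=54565/8192
(1,0): OLD=4089/32 → NEW=0, ERR=4089/32
(1,1): OLD=32431/256 → NEW=0, ERR=32431/256
(1,2): OLD=2043003/8192 → NEW=255, ERR=-45957/8192
(1,3): OLD=6231023/32768 → NEW=255, ERR=-2124817/32768
(1,4): OLD=74272557/524288 → NEW=255, ERR=-59420883/524288
(2,0): OLD=822005/4096 → NEW=255, ERR=-222475/4096
(2,1): OLD=28411191/131072 → NEW=255, ERR=-5012169/131072
(2,2): OLD=298375205/2097152 → NEW=255, ERR=-236398555/2097152
(2,3): OLD=2476934367/33554432 → NEW=0, ERR=2476934367/33554432
(2,4): OLD=107280324185/536870912 → NEW=255, ERR=-29621758375/536870912
(3,0): OLD=232483013/2097152 → NEW=0, ERR=232483013/2097152
(3,1): OLD=2667903105/16777216 → NEW=255, ERR=-1610286975/16777216
(3,2): OLD=54886099003/536870912 → NEW=0, ERR=54886099003/536870912
(3,3): OLD=275312582891/1073741824 → NEW=255, ERR=1508417771/1073741824
(3,4): OLD=2954699170247/17179869184 → NEW=255, ERR=-1426167471673/17179869184
Output grid:
  Row 0: ###.#  (1 black, running=1)
  Row 1: ..###  (2 black, running=3)
  Row 2: ###.#  (1 black, running=4)
  Row 3: .#.##  (2 black, running=6)

Answer: 6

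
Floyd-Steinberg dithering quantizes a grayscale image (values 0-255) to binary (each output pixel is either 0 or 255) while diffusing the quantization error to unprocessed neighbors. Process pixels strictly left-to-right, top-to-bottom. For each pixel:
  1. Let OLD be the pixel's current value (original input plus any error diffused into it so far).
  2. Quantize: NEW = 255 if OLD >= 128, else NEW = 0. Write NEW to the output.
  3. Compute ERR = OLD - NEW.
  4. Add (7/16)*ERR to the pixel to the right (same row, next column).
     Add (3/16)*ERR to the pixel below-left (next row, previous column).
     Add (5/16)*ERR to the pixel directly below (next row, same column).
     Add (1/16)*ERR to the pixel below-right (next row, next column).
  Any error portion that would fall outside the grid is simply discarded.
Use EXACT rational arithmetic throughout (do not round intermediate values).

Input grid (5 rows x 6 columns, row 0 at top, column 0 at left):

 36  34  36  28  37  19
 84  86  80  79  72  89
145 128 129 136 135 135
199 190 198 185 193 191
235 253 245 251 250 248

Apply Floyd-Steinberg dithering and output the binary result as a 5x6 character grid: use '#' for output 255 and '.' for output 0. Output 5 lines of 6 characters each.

(0,0): OLD=36 → NEW=0, ERR=36
(0,1): OLD=199/4 → NEW=0, ERR=199/4
(0,2): OLD=3697/64 → NEW=0, ERR=3697/64
(0,3): OLD=54551/1024 → NEW=0, ERR=54551/1024
(0,4): OLD=988065/16384 → NEW=0, ERR=988065/16384
(0,5): OLD=11897191/262144 → NEW=0, ERR=11897191/262144
(1,0): OLD=6693/64 → NEW=0, ERR=6693/64
(1,1): OLD=82115/512 → NEW=255, ERR=-48445/512
(1,2): OLD=1142847/16384 → NEW=0, ERR=1142847/16384
(1,3): OLD=9246003/65536 → NEW=255, ERR=-7465677/65536
(1,4): OLD=221652761/4194304 → NEW=0, ERR=221652761/4194304
(1,5): OLD=8728978143/67108864 → NEW=255, ERR=-8383782177/67108864
(2,0): OLD=1310225/8192 → NEW=255, ERR=-778735/8192
(2,1): OLD=20042891/262144 → NEW=0, ERR=20042891/262144
(2,2): OLD=658401249/4194304 → NEW=255, ERR=-411146271/4194304
(2,3): OLD=2408646041/33554432 → NEW=0, ERR=2408646041/33554432
(2,4): OLD=163612211915/1073741824 → NEW=255, ERR=-110191953205/1073741824
(2,5): OLD=933979200061/17179869184 → NEW=0, ERR=933979200061/17179869184
(3,0): OLD=770197569/4194304 → NEW=255, ERR=-299349951/4194304
(3,1): OLD=5313257325/33554432 → NEW=255, ERR=-3243122835/33554432
(3,2): OLD=38472079031/268435456 → NEW=255, ERR=-29978962249/268435456
(3,3): OLD=2288418917637/17179869184 → NEW=255, ERR=-2092447724283/17179869184
(3,4): OLD=16812055043493/137438953472 → NEW=0, ERR=16812055043493/137438953472
(3,5): OLD=560952425107083/2199023255552 → NEW=255, ERR=201494941323/2199023255552
(4,0): OLD=104461297775/536870912 → NEW=255, ERR=-32440784785/536870912
(4,1): OLD=1468527564259/8589934592 → NEW=255, ERR=-721905756701/8589934592
(4,2): OLD=39707316623417/274877906944 → NEW=255, ERR=-30386549647303/274877906944
(4,3): OLD=793981881731325/4398046511104 → NEW=255, ERR=-327519978600195/4398046511104
(4,4): OLD=17455017353405005/70368744177664 → NEW=255, ERR=-489012411899315/70368744177664
(4,5): OLD=284440101386555643/1125899906842624 → NEW=255, ERR=-2664374858313477/1125899906842624
Row 0: ......
Row 1: .#.#.#
Row 2: #.#.#.
Row 3: ####.#
Row 4: ######

Answer: ......
.#.#.#
#.#.#.
####.#
######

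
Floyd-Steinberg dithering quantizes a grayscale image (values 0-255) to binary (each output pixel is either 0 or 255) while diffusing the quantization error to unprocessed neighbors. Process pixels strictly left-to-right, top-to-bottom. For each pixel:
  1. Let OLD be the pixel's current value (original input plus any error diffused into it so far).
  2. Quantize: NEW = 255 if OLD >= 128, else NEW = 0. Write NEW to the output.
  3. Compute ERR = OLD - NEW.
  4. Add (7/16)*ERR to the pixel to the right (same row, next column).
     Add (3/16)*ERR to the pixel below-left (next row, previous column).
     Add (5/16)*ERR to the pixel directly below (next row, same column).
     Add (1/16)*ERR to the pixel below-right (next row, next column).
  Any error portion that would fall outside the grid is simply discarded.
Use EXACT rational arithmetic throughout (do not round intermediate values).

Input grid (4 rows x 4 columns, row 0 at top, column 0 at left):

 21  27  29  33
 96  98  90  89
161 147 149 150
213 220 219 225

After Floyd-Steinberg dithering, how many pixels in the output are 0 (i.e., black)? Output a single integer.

Answer: 8

Derivation:
(0,0): OLD=21 → NEW=0, ERR=21
(0,1): OLD=579/16 → NEW=0, ERR=579/16
(0,2): OLD=11477/256 → NEW=0, ERR=11477/256
(0,3): OLD=215507/4096 → NEW=0, ERR=215507/4096
(1,0): OLD=27993/256 → NEW=0, ERR=27993/256
(1,1): OLD=341743/2048 → NEW=255, ERR=-180497/2048
(1,2): OLD=5084187/65536 → NEW=0, ERR=5084187/65536
(1,3): OLD=149091245/1048576 → NEW=255, ERR=-118295635/1048576
(2,0): OLD=5853877/32768 → NEW=255, ERR=-2501963/32768
(2,1): OLD=112652439/1048576 → NEW=0, ERR=112652439/1048576
(2,2): OLD=405975731/2097152 → NEW=255, ERR=-128798029/2097152
(2,3): OLD=3111316231/33554432 → NEW=0, ERR=3111316231/33554432
(3,0): OLD=3511190245/16777216 → NEW=255, ERR=-766999835/16777216
(3,1): OLD=58326838843/268435456 → NEW=255, ERR=-10124202437/268435456
(3,2): OLD=890808296133/4294967296 → NEW=255, ERR=-204408364347/4294967296
(3,3): OLD=15758487739619/68719476736 → NEW=255, ERR=-1764978828061/68719476736
Output grid:
  Row 0: ....  (4 black, running=4)
  Row 1: .#.#  (2 black, running=6)
  Row 2: #.#.  (2 black, running=8)
  Row 3: ####  (0 black, running=8)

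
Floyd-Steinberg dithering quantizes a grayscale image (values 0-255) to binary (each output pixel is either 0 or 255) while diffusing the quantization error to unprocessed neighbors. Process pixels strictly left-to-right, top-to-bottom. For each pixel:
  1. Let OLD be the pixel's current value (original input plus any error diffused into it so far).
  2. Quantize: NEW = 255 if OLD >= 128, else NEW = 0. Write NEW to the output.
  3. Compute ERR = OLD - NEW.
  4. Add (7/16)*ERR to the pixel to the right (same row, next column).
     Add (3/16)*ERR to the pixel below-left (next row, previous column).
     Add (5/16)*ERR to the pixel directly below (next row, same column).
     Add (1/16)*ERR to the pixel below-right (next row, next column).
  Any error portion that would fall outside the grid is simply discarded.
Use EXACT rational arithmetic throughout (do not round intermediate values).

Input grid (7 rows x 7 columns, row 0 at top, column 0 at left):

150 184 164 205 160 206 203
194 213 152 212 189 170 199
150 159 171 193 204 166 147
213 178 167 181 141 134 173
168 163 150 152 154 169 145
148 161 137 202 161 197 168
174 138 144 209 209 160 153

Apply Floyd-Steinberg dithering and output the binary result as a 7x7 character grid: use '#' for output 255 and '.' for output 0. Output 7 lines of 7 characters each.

(0,0): OLD=150 → NEW=255, ERR=-105
(0,1): OLD=2209/16 → NEW=255, ERR=-1871/16
(0,2): OLD=28887/256 → NEW=0, ERR=28887/256
(0,3): OLD=1041889/4096 → NEW=255, ERR=-2591/4096
(0,4): OLD=10467623/65536 → NEW=255, ERR=-6244057/65536
(0,5): OLD=172298257/1048576 → NEW=255, ERR=-95088623/1048576
(0,6): OLD=2740154487/16777216 → NEW=255, ERR=-1538035593/16777216
(1,0): OLD=35651/256 → NEW=255, ERR=-29629/256
(1,1): OLD=287573/2048 → NEW=255, ERR=-234667/2048
(1,2): OLD=8500345/65536 → NEW=255, ERR=-8211335/65536
(1,3): OLD=38318597/262144 → NEW=255, ERR=-28528123/262144
(1,4): OLD=1586652655/16777216 → NEW=0, ERR=1586652655/16777216
(1,5): OLD=21460460447/134217728 → NEW=255, ERR=-12765060193/134217728
(1,6): OLD=264301057137/2147483648 → NEW=0, ERR=264301057137/2147483648
(2,0): OLD=3026039/32768 → NEW=0, ERR=3026039/32768
(2,1): OLD=139322381/1048576 → NEW=255, ERR=-128064499/1048576
(2,2): OLD=853058663/16777216 → NEW=0, ERR=853058663/16777216
(2,3): OLD=25654155247/134217728 → NEW=255, ERR=-8571365393/134217728
(2,4): OLD=194325816543/1073741824 → NEW=255, ERR=-79478348577/1073741824
(2,5): OLD=4565809584821/34359738368 → NEW=255, ERR=-4195923699019/34359738368
(2,6): OLD=69318867909955/549755813888 → NEW=0, ERR=69318867909955/549755813888
(3,0): OLD=3673519751/16777216 → NEW=255, ERR=-604670329/16777216
(3,1): OLD=18706083451/134217728 → NEW=255, ERR=-15519437189/134217728
(3,2): OLD=121004851681/1073741824 → NEW=0, ERR=121004851681/1073741824
(3,3): OLD=857474094263/4294967296 → NEW=255, ERR=-237742566217/4294967296
(3,4): OLD=36703409640071/549755813888 → NEW=0, ERR=36703409640071/549755813888
(3,5): OLD=633595062896645/4398046511104 → NEW=255, ERR=-487906797434875/4398046511104
(3,6): OLD=10994121643615515/70368744177664 → NEW=255, ERR=-6949908121688805/70368744177664
(4,0): OLD=290032128137/2147483648 → NEW=255, ERR=-257576202103/2147483648
(4,1): OLD=3204680272117/34359738368 → NEW=0, ERR=3204680272117/34359738368
(4,2): OLD=114578112747387/549755813888 → NEW=255, ERR=-25609619794053/549755813888
(4,3): OLD=588824135709625/4398046511104 → NEW=255, ERR=-532677724621895/4398046511104
(4,4): OLD=3434505068249499/35184372088832 → NEW=0, ERR=3434505068249499/35184372088832
(4,5): OLD=183175923485969115/1125899906842624 → NEW=255, ERR=-103928552758900005/1125899906842624
(4,6): OLD=1203691124684155245/18014398509481984 → NEW=0, ERR=1203691124684155245/18014398509481984
(5,0): OLD=70371805103535/549755813888 → NEW=255, ERR=-69815927437905/549755813888
(5,1): OLD=520532769579493/4398046511104 → NEW=0, ERR=520532769579493/4398046511104
(5,2): OLD=5536014224299795/35184372088832 → NEW=255, ERR=-3436000658352365/35184372088832
(5,3): OLD=38510638267845887/281474976710656 → NEW=255, ERR=-33265480793371393/281474976710656
(5,4): OLD=2070254352952215125/18014398509481984 → NEW=0, ERR=2070254352952215125/18014398509481984
(5,5): OLD=34164210160418464133/144115188075855872 → NEW=255, ERR=-2585162798924783227/144115188075855872
(5,6): OLD=404130276189654110507/2305843009213693952 → NEW=255, ERR=-183859691159837847253/2305843009213693952
(6,0): OLD=11013122698135815/70368744177664 → NEW=255, ERR=-6930907067168505/70368744177664
(6,1): OLD=118948016578295987/1125899906842624 → NEW=0, ERR=118948016578295987/1125899906842624
(6,2): OLD=2611020015568992697/18014398509481984 → NEW=255, ERR=-1982651604348913223/18014398509481984
(6,3): OLD=20084082126583375335/144115188075855872 → NEW=255, ERR=-16665290832759872025/144115188075855872
(6,4): OLD=52910864081431379237/288230376151711744 → NEW=255, ERR=-20587881837255115483/288230376151711744
(6,5): OLD=4256637180485157386153/36893488147419103232 → NEW=0, ERR=4256637180485157386153/36893488147419103232
(6,6): OLD=104741142278966294128655/590295810358705651712 → NEW=255, ERR=-45784289362503647057905/590295810358705651712
Row 0: ##.####
Row 1: ####.#.
Row 2: .#.###.
Row 3: ##.#.##
Row 4: #.##.#.
Row 5: #.##.##
Row 6: #.###.#

Answer: ##.####
####.#.
.#.###.
##.#.##
#.##.#.
#.##.##
#.###.#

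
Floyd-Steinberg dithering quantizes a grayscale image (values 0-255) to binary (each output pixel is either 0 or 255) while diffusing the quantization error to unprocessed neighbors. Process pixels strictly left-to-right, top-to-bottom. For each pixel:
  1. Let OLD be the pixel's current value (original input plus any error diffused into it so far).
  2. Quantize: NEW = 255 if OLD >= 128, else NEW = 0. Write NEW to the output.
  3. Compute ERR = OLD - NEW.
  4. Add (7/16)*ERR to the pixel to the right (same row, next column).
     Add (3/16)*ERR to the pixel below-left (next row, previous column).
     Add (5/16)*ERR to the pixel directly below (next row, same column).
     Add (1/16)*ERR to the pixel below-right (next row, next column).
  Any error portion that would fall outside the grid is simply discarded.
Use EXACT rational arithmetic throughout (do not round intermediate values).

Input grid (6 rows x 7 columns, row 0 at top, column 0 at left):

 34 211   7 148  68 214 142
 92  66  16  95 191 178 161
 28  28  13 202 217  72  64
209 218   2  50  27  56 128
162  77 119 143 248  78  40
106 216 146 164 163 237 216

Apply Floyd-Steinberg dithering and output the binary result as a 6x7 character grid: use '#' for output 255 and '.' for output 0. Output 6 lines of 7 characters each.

(0,0): OLD=34 → NEW=0, ERR=34
(0,1): OLD=1807/8 → NEW=255, ERR=-233/8
(0,2): OLD=-735/128 → NEW=0, ERR=-735/128
(0,3): OLD=297959/2048 → NEW=255, ERR=-224281/2048
(0,4): OLD=658257/32768 → NEW=0, ERR=658257/32768
(0,5): OLD=116805431/524288 → NEW=255, ERR=-16888009/524288
(0,6): OLD=1072966273/8388608 → NEW=0, ERR=1072966273/8388608
(1,0): OLD=12437/128 → NEW=0, ERR=12437/128
(1,1): OLD=102867/1024 → NEW=0, ERR=102867/1024
(1,2): OLD=1173135/32768 → NEW=0, ERR=1173135/32768
(1,3): OLD=10465859/131072 → NEW=0, ERR=10465859/131072
(1,4): OLD=1839848777/8388608 → NEW=255, ERR=-299246263/8388608
(1,5): OLD=11916201817/67108864 → NEW=255, ERR=-5196558503/67108864
(1,6): OLD=177253509911/1073741824 → NEW=255, ERR=-96550655209/1073741824
(2,0): OLD=1264833/16384 → NEW=0, ERR=1264833/16384
(2,1): OLD=55549723/524288 → NEW=0, ERR=55549723/524288
(2,2): OLD=770008977/8388608 → NEW=0, ERR=770008977/8388608
(2,3): OLD=17626851273/67108864 → NEW=255, ERR=514090953/67108864
(2,4): OLD=107199803129/536870912 → NEW=255, ERR=-29702279431/536870912
(2,5): OLD=77438501683/17179869184 → NEW=0, ERR=77438501683/17179869184
(2,6): OLD=9079884162709/274877906944 → NEW=0, ERR=9079884162709/274877906944
(3,0): OLD=2122241521/8388608 → NEW=255, ERR=-16853519/8388608
(3,1): OLD=18271544669/67108864 → NEW=255, ERR=1158784349/67108864
(3,2): OLD=24855985287/536870912 → NEW=0, ERR=24855985287/536870912
(3,3): OLD=146056500241/2147483648 → NEW=0, ERR=146056500241/2147483648
(3,4): OLD=11212425581041/274877906944 → NEW=0, ERR=11212425581041/274877906944
(3,5): OLD=171502374621603/2199023255552 → NEW=0, ERR=171502374621603/2199023255552
(3,6): OLD=6077223744445501/35184372088832 → NEW=255, ERR=-2894791138206659/35184372088832
(4,0): OLD=176748387775/1073741824 → NEW=255, ERR=-97055777345/1073741824
(4,1): OLD=883140894963/17179869184 → NEW=0, ERR=883140894963/17179869184
(4,2): OLD=46671419636125/274877906944 → NEW=255, ERR=-23422446634595/274877906944
(4,3): OLD=302401613005007/2199023255552 → NEW=255, ERR=-258349317160753/2199023255552
(4,4): OLD=4014922530629149/17592186044416 → NEW=255, ERR=-471084910696931/17592186044416
(4,5): OLD=43785914646586813/562949953421312 → NEW=0, ERR=43785914646586813/562949953421312
(4,6): OLD=479110689562345019/9007199254740992 → NEW=0, ERR=479110689562345019/9007199254740992
(5,0): OLD=24022018633353/274877906944 → NEW=0, ERR=24022018633353/274877906944
(5,1): OLD=546834914762435/2199023255552 → NEW=255, ERR=-13916015403325/2199023255552
(5,2): OLD=1720301217417701/17592186044416 → NEW=0, ERR=1720301217417701/17592186044416
(5,3): OLD=22478870349668249/140737488355328 → NEW=255, ERR=-13409189180940391/140737488355328
(5,4): OLD=1082562914491549459/9007199254740992 → NEW=0, ERR=1082562914491549459/9007199254740992
(5,5): OLD=23216124870777919651/72057594037927936 → NEW=255, ERR=4841438391106295971/72057594037927936
(5,6): OLD=307690138390079931437/1152921504606846976 → NEW=255, ERR=13695154715333952557/1152921504606846976
Row 0: .#.#.#.
Row 1: ....###
Row 2: ...##..
Row 3: ##....#
Row 4: #.###..
Row 5: .#.#.##

Answer: .#.#.#.
....###
...##..
##....#
#.###..
.#.#.##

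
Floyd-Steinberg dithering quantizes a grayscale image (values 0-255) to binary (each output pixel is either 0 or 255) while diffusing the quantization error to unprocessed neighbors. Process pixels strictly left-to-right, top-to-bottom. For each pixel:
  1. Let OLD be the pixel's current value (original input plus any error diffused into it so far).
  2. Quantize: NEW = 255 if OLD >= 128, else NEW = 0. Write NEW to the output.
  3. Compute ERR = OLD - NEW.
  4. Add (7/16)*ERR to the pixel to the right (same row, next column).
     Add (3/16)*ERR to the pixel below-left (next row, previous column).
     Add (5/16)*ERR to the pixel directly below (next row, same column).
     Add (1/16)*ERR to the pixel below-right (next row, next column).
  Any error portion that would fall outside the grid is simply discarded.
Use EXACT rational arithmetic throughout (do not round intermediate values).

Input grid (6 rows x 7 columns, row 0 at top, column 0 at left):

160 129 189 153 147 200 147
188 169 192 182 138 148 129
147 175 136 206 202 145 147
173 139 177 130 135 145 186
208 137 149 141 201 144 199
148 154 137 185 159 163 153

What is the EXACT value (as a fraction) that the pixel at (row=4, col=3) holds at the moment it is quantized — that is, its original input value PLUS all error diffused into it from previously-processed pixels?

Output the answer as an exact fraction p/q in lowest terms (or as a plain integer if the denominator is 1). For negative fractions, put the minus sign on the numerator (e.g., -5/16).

Answer: 482851736130991/4398046511104

Derivation:
(0,0): OLD=160 → NEW=255, ERR=-95
(0,1): OLD=1399/16 → NEW=0, ERR=1399/16
(0,2): OLD=58177/256 → NEW=255, ERR=-7103/256
(0,3): OLD=576967/4096 → NEW=255, ERR=-467513/4096
(0,4): OLD=6361201/65536 → NEW=0, ERR=6361201/65536
(0,5): OLD=254243607/1048576 → NEW=255, ERR=-13143273/1048576
(0,6): OLD=2374247841/16777216 → NEW=255, ERR=-1903942239/16777216
(1,0): OLD=44725/256 → NEW=255, ERR=-20555/256
(1,1): OLD=307315/2048 → NEW=255, ERR=-214925/2048
(1,2): OLD=7961327/65536 → NEW=0, ERR=7961327/65536
(1,3): OLD=56608579/262144 → NEW=255, ERR=-10238141/262144
(1,4): OLD=2378370793/16777216 → NEW=255, ERR=-1899819287/16777216
(1,5): OLD=10647445689/134217728 → NEW=0, ERR=10647445689/134217728
(1,6): OLD=273717481911/2147483648 → NEW=0, ERR=273717481911/2147483648
(2,0): OLD=3349921/32768 → NEW=0, ERR=3349921/32768
(2,1): OLD=214633595/1048576 → NEW=255, ERR=-52753285/1048576
(2,2): OLD=2316435249/16777216 → NEW=255, ERR=-1961754831/16777216
(2,3): OLD=17313928425/134217728 → NEW=255, ERR=-16911592215/134217728
(2,4): OLD=133059094393/1073741824 → NEW=0, ERR=133059094393/1073741824
(2,5): OLD=8274760616979/34359738368 → NEW=255, ERR=-486972666861/34359738368
(2,6): OLD=102028440622773/549755813888 → NEW=255, ERR=-38159291918667/549755813888
(3,0): OLD=3280185873/16777216 → NEW=255, ERR=-998004207/16777216
(3,1): OLD=10968065597/134217728 → NEW=0, ERR=10968065597/134217728
(3,2): OLD=160461837255/1073741824 → NEW=255, ERR=-113342327865/1073741824
(3,3): OLD=259286996065/4294967296 → NEW=0, ERR=259286996065/4294967296
(3,4): OLD=104236276149777/549755813888 → NEW=255, ERR=-35951456391663/549755813888
(3,5): OLD=469231930351427/4398046511104 → NEW=0, ERR=469231930351427/4398046511104
(3,6): OLD=14784505751400605/70368744177664 → NEW=255, ERR=-3159524013903715/70368744177664
(4,0): OLD=439660627295/2147483648 → NEW=255, ERR=-107947702945/2147483648
(4,1): OLD=4021296977875/34359738368 → NEW=0, ERR=4021296977875/34359738368
(4,2): OLD=100958635354429/549755813888 → NEW=255, ERR=-39229097187011/549755813888
(4,3): OLD=482851736130991/4398046511104 → NEW=0, ERR=482851736130991/4398046511104
Target (4,3): original=141, with diffused error = 482851736130991/4398046511104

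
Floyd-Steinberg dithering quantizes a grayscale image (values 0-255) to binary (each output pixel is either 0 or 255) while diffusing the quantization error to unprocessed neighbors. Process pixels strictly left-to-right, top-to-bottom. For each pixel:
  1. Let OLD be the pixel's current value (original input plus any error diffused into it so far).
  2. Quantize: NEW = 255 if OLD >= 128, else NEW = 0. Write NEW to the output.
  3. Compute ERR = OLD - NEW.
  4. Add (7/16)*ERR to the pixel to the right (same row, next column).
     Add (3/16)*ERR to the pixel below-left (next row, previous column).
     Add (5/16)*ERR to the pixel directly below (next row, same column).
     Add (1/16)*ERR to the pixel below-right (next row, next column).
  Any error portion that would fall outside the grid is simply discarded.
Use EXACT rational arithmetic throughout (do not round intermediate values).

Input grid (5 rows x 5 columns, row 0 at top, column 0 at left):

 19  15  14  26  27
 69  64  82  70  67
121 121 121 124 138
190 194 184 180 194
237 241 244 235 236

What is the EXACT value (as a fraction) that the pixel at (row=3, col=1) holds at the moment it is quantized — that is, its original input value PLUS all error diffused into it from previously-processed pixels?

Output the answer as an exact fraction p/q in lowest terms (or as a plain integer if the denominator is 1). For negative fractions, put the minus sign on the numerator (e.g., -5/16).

(0,0): OLD=19 → NEW=0, ERR=19
(0,1): OLD=373/16 → NEW=0, ERR=373/16
(0,2): OLD=6195/256 → NEW=0, ERR=6195/256
(0,3): OLD=149861/4096 → NEW=0, ERR=149861/4096
(0,4): OLD=2818499/65536 → NEW=0, ERR=2818499/65536
(1,0): OLD=20303/256 → NEW=0, ERR=20303/256
(1,1): OLD=228777/2048 → NEW=0, ERR=228777/2048
(1,2): OLD=9617501/65536 → NEW=255, ERR=-7094179/65536
(1,3): OLD=11442841/262144 → NEW=0, ERR=11442841/262144
(1,4): OLD=427079339/4194304 → NEW=0, ERR=427079339/4194304
(2,0): OLD=5463379/32768 → NEW=255, ERR=-2892461/32768
(2,1): OLD=106902593/1048576 → NEW=0, ERR=106902593/1048576
(2,2): OLD=2465274883/16777216 → NEW=255, ERR=-1812915197/16777216
(2,3): OLD=27566141529/268435456 → NEW=0, ERR=27566141529/268435456
(2,4): OLD=934051335215/4294967296 → NEW=255, ERR=-161165325265/4294967296
(3,0): OLD=3045585059/16777216 → NEW=255, ERR=-1232605021/16777216
(3,1): OLD=22540382567/134217728 → NEW=255, ERR=-11685138073/134217728
Target (3,1): original=194, with diffused error = 22540382567/134217728

Answer: 22540382567/134217728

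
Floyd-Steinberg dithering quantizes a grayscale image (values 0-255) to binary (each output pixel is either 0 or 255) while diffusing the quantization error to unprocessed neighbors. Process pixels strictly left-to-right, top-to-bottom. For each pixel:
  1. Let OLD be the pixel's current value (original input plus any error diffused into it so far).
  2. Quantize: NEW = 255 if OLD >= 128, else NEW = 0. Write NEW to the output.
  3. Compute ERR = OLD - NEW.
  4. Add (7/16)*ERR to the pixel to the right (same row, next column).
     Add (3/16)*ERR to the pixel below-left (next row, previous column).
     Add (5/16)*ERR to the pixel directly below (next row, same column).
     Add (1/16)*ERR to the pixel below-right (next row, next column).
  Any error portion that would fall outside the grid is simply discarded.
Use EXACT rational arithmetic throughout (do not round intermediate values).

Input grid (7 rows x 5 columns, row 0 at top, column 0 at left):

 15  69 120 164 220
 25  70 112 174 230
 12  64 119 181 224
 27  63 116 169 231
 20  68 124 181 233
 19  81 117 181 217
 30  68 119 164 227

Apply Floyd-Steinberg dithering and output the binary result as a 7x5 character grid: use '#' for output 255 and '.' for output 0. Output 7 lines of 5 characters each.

Answer: ..#.#
..###
...##
.#.##
..#.#
..###
...##

Derivation:
(0,0): OLD=15 → NEW=0, ERR=15
(0,1): OLD=1209/16 → NEW=0, ERR=1209/16
(0,2): OLD=39183/256 → NEW=255, ERR=-26097/256
(0,3): OLD=489065/4096 → NEW=0, ERR=489065/4096
(0,4): OLD=17841375/65536 → NEW=255, ERR=1129695/65536
(1,0): OLD=11227/256 → NEW=0, ERR=11227/256
(1,1): OLD=193789/2048 → NEW=0, ERR=193789/2048
(1,2): OLD=9742017/65536 → NEW=255, ERR=-6969663/65536
(1,3): OLD=42374509/262144 → NEW=255, ERR=-24472211/262144
(1,4): OLD=847278503/4194304 → NEW=255, ERR=-222269017/4194304
(2,0): OLD=1423663/32768 → NEW=0, ERR=1423663/32768
(2,1): OLD=100011509/1048576 → NEW=0, ERR=100011509/1048576
(2,2): OLD=1944549663/16777216 → NEW=0, ERR=1944549663/16777216
(2,3): OLD=49916095725/268435456 → NEW=255, ERR=-18534945555/268435456
(2,4): OLD=736142425915/4294967296 → NEW=255, ERR=-359074234565/4294967296
(3,0): OLD=980805439/16777216 → NEW=0, ERR=980805439/16777216
(3,1): OLD=19170278483/134217728 → NEW=255, ERR=-15055242157/134217728
(3,2): OLD=413004898817/4294967296 → NEW=0, ERR=413004898817/4294967296
(3,3): OLD=1555301528217/8589934592 → NEW=255, ERR=-635131792743/8589934592
(3,4): OLD=23118615099421/137438953472 → NEW=255, ERR=-11928318035939/137438953472
(4,0): OLD=37016164049/2147483648 → NEW=0, ERR=37016164049/2147483648
(4,1): OLD=4272412858449/68719476736 → NEW=0, ERR=4272412858449/68719476736
(4,2): OLD=176335276748511/1099511627776 → NEW=255, ERR=-104040188334369/1099511627776
(4,3): OLD=1868869629577809/17592186044416 → NEW=0, ERR=1868869629577809/17592186044416
(4,4): OLD=69730883526088887/281474976710656 → NEW=255, ERR=-2045235535128393/281474976710656
(5,0): OLD=39630545750931/1099511627776 → NEW=0, ERR=39630545750931/1099511627776
(5,1): OLD=875502814760057/8796093022208 → NEW=0, ERR=875502814760057/8796093022208
(5,2): OLD=43566743195534401/281474976710656 → NEW=255, ERR=-28209375865682879/281474976710656
(5,3): OLD=183606369260380175/1125899906842624 → NEW=255, ERR=-103498106984488945/1125899906842624
(5,4): OLD=3263340673256579829/18014398509481984 → NEW=255, ERR=-1330330946661326091/18014398509481984
(6,0): OLD=8433854924977251/140737488355328 → NEW=0, ERR=8433854924977251/140737488355328
(6,1): OLD=489916486087674061/4503599627370496 → NEW=0, ERR=489916486087674061/4503599627370496
(6,2): OLD=8953799181215794335/72057594037927936 → NEW=0, ERR=8953799181215794335/72057594037927936
(6,3): OLD=195450755207446271893/1152921504606846976 → NEW=255, ERR=-98544228467299706987/1152921504606846976
(6,4): OLD=2965913340977229239123/18446744073709551616 → NEW=255, ERR=-1738006397818706422957/18446744073709551616
Row 0: ..#.#
Row 1: ..###
Row 2: ...##
Row 3: .#.##
Row 4: ..#.#
Row 5: ..###
Row 6: ...##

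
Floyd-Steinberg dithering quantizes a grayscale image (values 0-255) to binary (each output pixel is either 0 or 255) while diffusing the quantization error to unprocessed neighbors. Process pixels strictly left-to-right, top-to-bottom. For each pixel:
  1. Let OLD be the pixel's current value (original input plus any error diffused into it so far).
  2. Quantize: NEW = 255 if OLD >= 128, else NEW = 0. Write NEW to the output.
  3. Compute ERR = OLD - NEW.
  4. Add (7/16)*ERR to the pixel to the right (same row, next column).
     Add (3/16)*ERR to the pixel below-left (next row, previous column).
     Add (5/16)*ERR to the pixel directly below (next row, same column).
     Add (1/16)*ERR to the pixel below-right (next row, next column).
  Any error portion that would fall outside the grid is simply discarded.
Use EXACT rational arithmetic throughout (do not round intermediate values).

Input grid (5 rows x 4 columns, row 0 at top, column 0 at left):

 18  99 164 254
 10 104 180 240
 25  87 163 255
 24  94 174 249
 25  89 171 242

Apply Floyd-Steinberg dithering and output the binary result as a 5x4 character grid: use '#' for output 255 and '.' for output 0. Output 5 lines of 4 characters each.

(0,0): OLD=18 → NEW=0, ERR=18
(0,1): OLD=855/8 → NEW=0, ERR=855/8
(0,2): OLD=26977/128 → NEW=255, ERR=-5663/128
(0,3): OLD=480551/2048 → NEW=255, ERR=-41689/2048
(1,0): OLD=4565/128 → NEW=0, ERR=4565/128
(1,1): OLD=149331/1024 → NEW=255, ERR=-111789/1024
(1,2): OLD=3973967/32768 → NEW=0, ERR=3973967/32768
(1,3): OLD=148862041/524288 → NEW=255, ERR=15168601/524288
(2,0): OLD=256833/16384 → NEW=0, ERR=256833/16384
(2,1): OLD=44413019/524288 → NEW=0, ERR=44413019/524288
(2,2): OLD=248052679/1048576 → NEW=255, ERR=-19334201/1048576
(2,3): OLD=4421703627/16777216 → NEW=255, ERR=143513547/16777216
(3,0): OLD=375658929/8388608 → NEW=0, ERR=375658929/8388608
(3,1): OLD=18466598127/134217728 → NEW=255, ERR=-15758922513/134217728
(3,2): OLD=265789866513/2147483648 → NEW=0, ERR=265789866513/2147483648
(3,3): OLD=10468356145655/34359738368 → NEW=255, ERR=1706622861815/34359738368
(4,0): OLD=36463037981/2147483648 → NEW=0, ERR=36463037981/2147483648
(4,1): OLD=1473041232471/17179869184 → NEW=0, ERR=1473041232471/17179869184
(4,2): OLD=136979595172599/549755813888 → NEW=255, ERR=-3208137368841/549755813888
(4,3): OLD=2310769584564977/8796093022208 → NEW=255, ERR=67765863901937/8796093022208
Row 0: ..##
Row 1: .#.#
Row 2: ..##
Row 3: .#.#
Row 4: ..##

Answer: ..##
.#.#
..##
.#.#
..##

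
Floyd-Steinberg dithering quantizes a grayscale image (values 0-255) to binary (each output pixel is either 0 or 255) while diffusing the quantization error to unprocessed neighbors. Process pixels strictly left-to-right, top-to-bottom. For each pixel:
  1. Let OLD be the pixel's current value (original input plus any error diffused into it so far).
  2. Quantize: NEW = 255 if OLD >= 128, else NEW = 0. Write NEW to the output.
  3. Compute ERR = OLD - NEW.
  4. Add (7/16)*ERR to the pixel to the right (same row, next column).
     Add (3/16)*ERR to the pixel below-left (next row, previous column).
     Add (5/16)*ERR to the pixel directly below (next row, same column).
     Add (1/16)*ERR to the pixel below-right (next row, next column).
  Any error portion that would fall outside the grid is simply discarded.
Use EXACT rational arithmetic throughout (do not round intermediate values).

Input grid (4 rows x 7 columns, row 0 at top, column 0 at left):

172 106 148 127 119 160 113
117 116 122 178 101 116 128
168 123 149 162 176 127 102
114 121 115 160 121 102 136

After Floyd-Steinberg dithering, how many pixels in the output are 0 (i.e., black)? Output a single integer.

Answer: 14

Derivation:
(0,0): OLD=172 → NEW=255, ERR=-83
(0,1): OLD=1115/16 → NEW=0, ERR=1115/16
(0,2): OLD=45693/256 → NEW=255, ERR=-19587/256
(0,3): OLD=383083/4096 → NEW=0, ERR=383083/4096
(0,4): OLD=10480365/65536 → NEW=255, ERR=-6231315/65536
(0,5): OLD=124152955/1048576 → NEW=0, ERR=124152955/1048576
(0,6): OLD=2764896093/16777216 → NEW=255, ERR=-1513293987/16777216
(1,0): OLD=26657/256 → NEW=0, ERR=26657/256
(1,1): OLD=335463/2048 → NEW=255, ERR=-186777/2048
(1,2): OLD=5248243/65536 → NEW=0, ERR=5248243/65536
(1,3): OLD=57580663/262144 → NEW=255, ERR=-9266057/262144
(1,4): OLD=1407072133/16777216 → NEW=0, ERR=1407072133/16777216
(1,5): OLD=22392577813/134217728 → NEW=255, ERR=-11832942827/134217728
(1,6): OLD=147407125915/2147483648 → NEW=0, ERR=147407125915/2147483648
(2,0): OLD=6010973/32768 → NEW=255, ERR=-2344867/32768
(2,1): OLD=88831311/1048576 → NEW=0, ERR=88831311/1048576
(2,2): OLD=3334661293/16777216 → NEW=255, ERR=-943528787/16777216
(2,3): OLD=19740735365/134217728 → NEW=255, ERR=-14484785275/134217728
(2,4): OLD=146301730389/1073741824 → NEW=255, ERR=-127502434731/1073741824
(2,5): OLD=2254343871111/34359738368 → NEW=0, ERR=2254343871111/34359738368
(2,6): OLD=80618836823841/549755813888 → NEW=255, ERR=-59568895717599/549755813888
(3,0): OLD=1803917837/16777216 → NEW=0, ERR=1803917837/16777216
(3,1): OLD=24091730825/134217728 → NEW=255, ERR=-10133789815/134217728
(3,2): OLD=53099495659/1073741824 → NEW=0, ERR=53099495659/1073741824
(3,3): OLD=524547745373/4294967296 → NEW=0, ERR=524547745373/4294967296
(3,4): OLD=78549664247309/549755813888 → NEW=255, ERR=-61638068294131/549755813888
(3,5): OLD=201047293080055/4398046511104 → NEW=0, ERR=201047293080055/4398046511104
(3,6): OLD=8883280446520937/70368744177664 → NEW=0, ERR=8883280446520937/70368744177664
Output grid:
  Row 0: #.#.#.#  (3 black, running=3)
  Row 1: .#.#.#.  (4 black, running=7)
  Row 2: #.###.#  (2 black, running=9)
  Row 3: .#..#..  (5 black, running=14)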